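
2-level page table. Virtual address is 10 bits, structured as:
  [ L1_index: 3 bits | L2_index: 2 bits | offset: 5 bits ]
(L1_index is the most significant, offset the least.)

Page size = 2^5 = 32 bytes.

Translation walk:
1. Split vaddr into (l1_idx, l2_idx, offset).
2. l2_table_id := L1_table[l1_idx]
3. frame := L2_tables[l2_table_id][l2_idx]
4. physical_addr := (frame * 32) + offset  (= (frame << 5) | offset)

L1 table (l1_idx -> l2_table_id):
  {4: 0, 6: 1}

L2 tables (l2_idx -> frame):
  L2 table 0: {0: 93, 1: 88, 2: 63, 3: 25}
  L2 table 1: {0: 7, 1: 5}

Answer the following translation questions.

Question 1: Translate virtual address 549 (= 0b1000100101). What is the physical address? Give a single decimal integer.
Answer: 2821

Derivation:
vaddr = 549 = 0b1000100101
Split: l1_idx=4, l2_idx=1, offset=5
L1[4] = 0
L2[0][1] = 88
paddr = 88 * 32 + 5 = 2821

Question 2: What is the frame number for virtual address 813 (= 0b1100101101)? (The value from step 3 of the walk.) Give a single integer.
vaddr = 813: l1_idx=6, l2_idx=1
L1[6] = 1; L2[1][1] = 5

Answer: 5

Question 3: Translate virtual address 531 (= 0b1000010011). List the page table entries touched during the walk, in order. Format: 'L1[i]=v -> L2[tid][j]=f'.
vaddr = 531 = 0b1000010011
Split: l1_idx=4, l2_idx=0, offset=19

Answer: L1[4]=0 -> L2[0][0]=93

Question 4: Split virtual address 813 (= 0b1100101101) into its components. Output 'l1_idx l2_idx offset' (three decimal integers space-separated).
vaddr = 813 = 0b1100101101
  top 3 bits -> l1_idx = 6
  next 2 bits -> l2_idx = 1
  bottom 5 bits -> offset = 13

Answer: 6 1 13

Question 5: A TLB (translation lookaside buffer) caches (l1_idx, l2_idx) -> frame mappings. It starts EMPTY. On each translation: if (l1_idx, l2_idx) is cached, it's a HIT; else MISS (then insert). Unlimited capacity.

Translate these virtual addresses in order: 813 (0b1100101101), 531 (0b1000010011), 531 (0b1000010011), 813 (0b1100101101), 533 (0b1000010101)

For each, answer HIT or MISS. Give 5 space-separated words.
vaddr=813: (6,1) not in TLB -> MISS, insert
vaddr=531: (4,0) not in TLB -> MISS, insert
vaddr=531: (4,0) in TLB -> HIT
vaddr=813: (6,1) in TLB -> HIT
vaddr=533: (4,0) in TLB -> HIT

Answer: MISS MISS HIT HIT HIT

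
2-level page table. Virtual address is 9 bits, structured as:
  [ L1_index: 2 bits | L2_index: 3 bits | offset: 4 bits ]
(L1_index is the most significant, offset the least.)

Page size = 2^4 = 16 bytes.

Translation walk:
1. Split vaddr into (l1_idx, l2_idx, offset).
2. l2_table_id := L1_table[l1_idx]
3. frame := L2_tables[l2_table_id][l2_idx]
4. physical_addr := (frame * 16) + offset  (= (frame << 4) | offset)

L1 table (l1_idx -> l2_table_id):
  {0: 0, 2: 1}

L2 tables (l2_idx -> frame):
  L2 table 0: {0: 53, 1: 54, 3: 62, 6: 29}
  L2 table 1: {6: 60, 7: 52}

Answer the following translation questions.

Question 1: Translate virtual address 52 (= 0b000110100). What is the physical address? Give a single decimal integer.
vaddr = 52 = 0b000110100
Split: l1_idx=0, l2_idx=3, offset=4
L1[0] = 0
L2[0][3] = 62
paddr = 62 * 16 + 4 = 996

Answer: 996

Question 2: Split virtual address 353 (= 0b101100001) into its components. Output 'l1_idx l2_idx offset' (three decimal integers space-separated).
vaddr = 353 = 0b101100001
  top 2 bits -> l1_idx = 2
  next 3 bits -> l2_idx = 6
  bottom 4 bits -> offset = 1

Answer: 2 6 1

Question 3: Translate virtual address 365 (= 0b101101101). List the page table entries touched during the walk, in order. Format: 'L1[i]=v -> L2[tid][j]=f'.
Answer: L1[2]=1 -> L2[1][6]=60

Derivation:
vaddr = 365 = 0b101101101
Split: l1_idx=2, l2_idx=6, offset=13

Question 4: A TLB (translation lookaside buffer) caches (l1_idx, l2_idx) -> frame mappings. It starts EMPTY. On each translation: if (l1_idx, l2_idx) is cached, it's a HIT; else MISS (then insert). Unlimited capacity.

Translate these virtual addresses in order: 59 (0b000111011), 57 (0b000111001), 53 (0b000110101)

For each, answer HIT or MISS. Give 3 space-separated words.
Answer: MISS HIT HIT

Derivation:
vaddr=59: (0,3) not in TLB -> MISS, insert
vaddr=57: (0,3) in TLB -> HIT
vaddr=53: (0,3) in TLB -> HIT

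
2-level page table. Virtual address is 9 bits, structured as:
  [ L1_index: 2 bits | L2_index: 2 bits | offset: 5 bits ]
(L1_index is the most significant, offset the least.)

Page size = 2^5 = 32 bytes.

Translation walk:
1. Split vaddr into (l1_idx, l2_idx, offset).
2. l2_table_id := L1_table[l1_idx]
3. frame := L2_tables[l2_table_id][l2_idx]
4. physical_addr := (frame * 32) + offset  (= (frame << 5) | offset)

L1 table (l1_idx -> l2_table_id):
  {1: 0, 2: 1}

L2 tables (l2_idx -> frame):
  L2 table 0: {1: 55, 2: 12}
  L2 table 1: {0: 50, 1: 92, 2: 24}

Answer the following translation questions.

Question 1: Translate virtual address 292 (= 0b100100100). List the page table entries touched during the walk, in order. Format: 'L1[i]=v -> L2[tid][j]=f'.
Answer: L1[2]=1 -> L2[1][1]=92

Derivation:
vaddr = 292 = 0b100100100
Split: l1_idx=2, l2_idx=1, offset=4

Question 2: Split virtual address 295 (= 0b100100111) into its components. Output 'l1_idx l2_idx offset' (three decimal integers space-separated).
Answer: 2 1 7

Derivation:
vaddr = 295 = 0b100100111
  top 2 bits -> l1_idx = 2
  next 2 bits -> l2_idx = 1
  bottom 5 bits -> offset = 7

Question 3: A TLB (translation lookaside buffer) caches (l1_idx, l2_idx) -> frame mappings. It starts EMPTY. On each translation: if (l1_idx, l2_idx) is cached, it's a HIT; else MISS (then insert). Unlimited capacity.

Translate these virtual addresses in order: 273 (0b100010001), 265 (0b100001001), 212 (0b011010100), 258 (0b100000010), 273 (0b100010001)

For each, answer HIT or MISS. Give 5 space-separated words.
vaddr=273: (2,0) not in TLB -> MISS, insert
vaddr=265: (2,0) in TLB -> HIT
vaddr=212: (1,2) not in TLB -> MISS, insert
vaddr=258: (2,0) in TLB -> HIT
vaddr=273: (2,0) in TLB -> HIT

Answer: MISS HIT MISS HIT HIT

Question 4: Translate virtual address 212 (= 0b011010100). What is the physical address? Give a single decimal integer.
vaddr = 212 = 0b011010100
Split: l1_idx=1, l2_idx=2, offset=20
L1[1] = 0
L2[0][2] = 12
paddr = 12 * 32 + 20 = 404

Answer: 404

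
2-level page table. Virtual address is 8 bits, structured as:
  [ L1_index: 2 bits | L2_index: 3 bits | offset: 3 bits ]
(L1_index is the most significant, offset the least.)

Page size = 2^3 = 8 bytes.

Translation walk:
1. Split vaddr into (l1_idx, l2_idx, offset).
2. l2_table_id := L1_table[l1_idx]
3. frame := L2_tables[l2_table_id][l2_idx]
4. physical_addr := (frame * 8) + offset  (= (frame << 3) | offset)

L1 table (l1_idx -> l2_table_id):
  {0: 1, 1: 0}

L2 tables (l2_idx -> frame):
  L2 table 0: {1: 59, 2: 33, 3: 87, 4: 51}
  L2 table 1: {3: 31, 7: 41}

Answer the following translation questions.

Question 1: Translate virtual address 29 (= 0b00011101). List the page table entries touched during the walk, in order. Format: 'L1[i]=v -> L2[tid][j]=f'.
vaddr = 29 = 0b00011101
Split: l1_idx=0, l2_idx=3, offset=5

Answer: L1[0]=1 -> L2[1][3]=31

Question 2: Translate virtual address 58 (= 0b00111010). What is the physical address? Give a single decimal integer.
Answer: 330

Derivation:
vaddr = 58 = 0b00111010
Split: l1_idx=0, l2_idx=7, offset=2
L1[0] = 1
L2[1][7] = 41
paddr = 41 * 8 + 2 = 330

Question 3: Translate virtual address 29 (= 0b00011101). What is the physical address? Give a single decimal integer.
Answer: 253

Derivation:
vaddr = 29 = 0b00011101
Split: l1_idx=0, l2_idx=3, offset=5
L1[0] = 1
L2[1][3] = 31
paddr = 31 * 8 + 5 = 253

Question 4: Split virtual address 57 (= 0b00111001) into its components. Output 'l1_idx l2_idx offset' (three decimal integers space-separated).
vaddr = 57 = 0b00111001
  top 2 bits -> l1_idx = 0
  next 3 bits -> l2_idx = 7
  bottom 3 bits -> offset = 1

Answer: 0 7 1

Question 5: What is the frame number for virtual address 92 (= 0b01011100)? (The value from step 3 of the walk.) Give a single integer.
vaddr = 92: l1_idx=1, l2_idx=3
L1[1] = 0; L2[0][3] = 87

Answer: 87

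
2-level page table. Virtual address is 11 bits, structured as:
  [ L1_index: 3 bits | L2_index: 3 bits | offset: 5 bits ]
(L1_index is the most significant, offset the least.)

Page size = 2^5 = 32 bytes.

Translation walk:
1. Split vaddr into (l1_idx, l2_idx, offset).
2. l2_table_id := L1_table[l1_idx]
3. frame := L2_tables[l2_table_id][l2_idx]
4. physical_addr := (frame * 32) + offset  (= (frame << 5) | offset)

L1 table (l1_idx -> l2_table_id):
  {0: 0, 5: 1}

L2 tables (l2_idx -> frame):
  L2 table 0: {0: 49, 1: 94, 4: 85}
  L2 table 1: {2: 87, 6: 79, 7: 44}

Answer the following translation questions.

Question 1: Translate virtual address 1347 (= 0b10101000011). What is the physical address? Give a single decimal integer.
vaddr = 1347 = 0b10101000011
Split: l1_idx=5, l2_idx=2, offset=3
L1[5] = 1
L2[1][2] = 87
paddr = 87 * 32 + 3 = 2787

Answer: 2787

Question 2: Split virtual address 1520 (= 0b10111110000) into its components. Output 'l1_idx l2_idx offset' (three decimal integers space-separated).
vaddr = 1520 = 0b10111110000
  top 3 bits -> l1_idx = 5
  next 3 bits -> l2_idx = 7
  bottom 5 bits -> offset = 16

Answer: 5 7 16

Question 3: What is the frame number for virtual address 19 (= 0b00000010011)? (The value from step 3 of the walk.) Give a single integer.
Answer: 49

Derivation:
vaddr = 19: l1_idx=0, l2_idx=0
L1[0] = 0; L2[0][0] = 49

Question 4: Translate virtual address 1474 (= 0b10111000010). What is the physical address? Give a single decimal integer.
Answer: 2530

Derivation:
vaddr = 1474 = 0b10111000010
Split: l1_idx=5, l2_idx=6, offset=2
L1[5] = 1
L2[1][6] = 79
paddr = 79 * 32 + 2 = 2530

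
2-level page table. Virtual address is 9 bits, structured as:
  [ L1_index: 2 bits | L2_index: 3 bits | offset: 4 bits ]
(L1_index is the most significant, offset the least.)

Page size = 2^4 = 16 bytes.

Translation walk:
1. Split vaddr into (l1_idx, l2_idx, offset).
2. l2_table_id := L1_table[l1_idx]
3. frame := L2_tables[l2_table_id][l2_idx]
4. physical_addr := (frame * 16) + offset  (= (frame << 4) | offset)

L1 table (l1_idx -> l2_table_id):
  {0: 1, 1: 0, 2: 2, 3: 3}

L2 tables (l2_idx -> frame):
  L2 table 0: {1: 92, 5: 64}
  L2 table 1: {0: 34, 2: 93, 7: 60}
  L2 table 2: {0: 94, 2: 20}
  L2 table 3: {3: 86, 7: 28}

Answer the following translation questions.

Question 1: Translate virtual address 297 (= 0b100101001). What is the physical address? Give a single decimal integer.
Answer: 329

Derivation:
vaddr = 297 = 0b100101001
Split: l1_idx=2, l2_idx=2, offset=9
L1[2] = 2
L2[2][2] = 20
paddr = 20 * 16 + 9 = 329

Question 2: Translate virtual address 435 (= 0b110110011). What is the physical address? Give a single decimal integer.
Answer: 1379

Derivation:
vaddr = 435 = 0b110110011
Split: l1_idx=3, l2_idx=3, offset=3
L1[3] = 3
L2[3][3] = 86
paddr = 86 * 16 + 3 = 1379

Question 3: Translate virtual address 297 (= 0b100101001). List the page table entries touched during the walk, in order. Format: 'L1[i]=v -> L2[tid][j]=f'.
vaddr = 297 = 0b100101001
Split: l1_idx=2, l2_idx=2, offset=9

Answer: L1[2]=2 -> L2[2][2]=20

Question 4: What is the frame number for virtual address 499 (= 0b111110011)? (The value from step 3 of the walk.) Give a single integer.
Answer: 28

Derivation:
vaddr = 499: l1_idx=3, l2_idx=7
L1[3] = 3; L2[3][7] = 28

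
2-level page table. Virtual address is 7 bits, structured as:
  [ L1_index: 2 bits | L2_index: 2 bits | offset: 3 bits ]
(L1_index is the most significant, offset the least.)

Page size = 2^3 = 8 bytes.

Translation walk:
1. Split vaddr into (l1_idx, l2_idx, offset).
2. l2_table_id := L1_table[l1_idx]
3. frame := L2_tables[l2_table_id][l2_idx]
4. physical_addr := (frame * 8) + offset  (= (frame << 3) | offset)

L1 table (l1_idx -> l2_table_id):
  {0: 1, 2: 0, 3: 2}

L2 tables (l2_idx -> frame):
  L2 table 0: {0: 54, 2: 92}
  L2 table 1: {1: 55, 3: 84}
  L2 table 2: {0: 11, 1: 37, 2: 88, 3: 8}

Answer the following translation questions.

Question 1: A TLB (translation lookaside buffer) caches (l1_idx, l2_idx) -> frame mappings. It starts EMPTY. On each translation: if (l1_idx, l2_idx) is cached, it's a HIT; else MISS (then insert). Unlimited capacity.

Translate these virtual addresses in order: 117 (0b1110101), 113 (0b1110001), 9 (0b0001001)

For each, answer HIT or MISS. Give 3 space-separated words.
vaddr=117: (3,2) not in TLB -> MISS, insert
vaddr=113: (3,2) in TLB -> HIT
vaddr=9: (0,1) not in TLB -> MISS, insert

Answer: MISS HIT MISS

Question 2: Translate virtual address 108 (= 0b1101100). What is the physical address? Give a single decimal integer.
vaddr = 108 = 0b1101100
Split: l1_idx=3, l2_idx=1, offset=4
L1[3] = 2
L2[2][1] = 37
paddr = 37 * 8 + 4 = 300

Answer: 300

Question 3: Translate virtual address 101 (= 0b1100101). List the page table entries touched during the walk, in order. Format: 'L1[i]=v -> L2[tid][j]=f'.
vaddr = 101 = 0b1100101
Split: l1_idx=3, l2_idx=0, offset=5

Answer: L1[3]=2 -> L2[2][0]=11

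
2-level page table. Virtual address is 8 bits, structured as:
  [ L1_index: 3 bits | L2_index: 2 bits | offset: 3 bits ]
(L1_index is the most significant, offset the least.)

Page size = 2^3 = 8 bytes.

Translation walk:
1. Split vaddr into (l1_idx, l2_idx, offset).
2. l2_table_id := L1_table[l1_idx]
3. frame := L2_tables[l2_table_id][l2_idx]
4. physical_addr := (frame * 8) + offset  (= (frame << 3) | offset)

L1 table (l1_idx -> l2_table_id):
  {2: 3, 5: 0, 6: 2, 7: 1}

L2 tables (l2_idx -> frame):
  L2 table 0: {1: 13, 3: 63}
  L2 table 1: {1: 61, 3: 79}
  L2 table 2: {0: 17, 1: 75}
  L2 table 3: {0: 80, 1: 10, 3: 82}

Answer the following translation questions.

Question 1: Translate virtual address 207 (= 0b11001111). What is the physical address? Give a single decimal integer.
vaddr = 207 = 0b11001111
Split: l1_idx=6, l2_idx=1, offset=7
L1[6] = 2
L2[2][1] = 75
paddr = 75 * 8 + 7 = 607

Answer: 607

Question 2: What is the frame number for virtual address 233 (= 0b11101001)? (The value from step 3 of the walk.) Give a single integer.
Answer: 61

Derivation:
vaddr = 233: l1_idx=7, l2_idx=1
L1[7] = 1; L2[1][1] = 61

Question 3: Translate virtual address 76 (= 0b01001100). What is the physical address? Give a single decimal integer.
vaddr = 76 = 0b01001100
Split: l1_idx=2, l2_idx=1, offset=4
L1[2] = 3
L2[3][1] = 10
paddr = 10 * 8 + 4 = 84

Answer: 84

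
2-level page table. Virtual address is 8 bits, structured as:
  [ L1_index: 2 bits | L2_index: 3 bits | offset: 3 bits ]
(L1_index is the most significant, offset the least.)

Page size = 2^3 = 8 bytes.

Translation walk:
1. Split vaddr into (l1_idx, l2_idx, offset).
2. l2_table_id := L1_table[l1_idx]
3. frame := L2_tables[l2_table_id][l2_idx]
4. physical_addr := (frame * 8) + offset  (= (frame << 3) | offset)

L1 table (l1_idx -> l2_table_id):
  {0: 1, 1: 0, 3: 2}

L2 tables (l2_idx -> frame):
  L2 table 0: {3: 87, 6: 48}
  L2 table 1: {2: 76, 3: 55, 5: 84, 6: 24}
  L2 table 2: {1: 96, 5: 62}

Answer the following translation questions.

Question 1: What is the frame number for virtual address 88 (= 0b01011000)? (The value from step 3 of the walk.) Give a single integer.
Answer: 87

Derivation:
vaddr = 88: l1_idx=1, l2_idx=3
L1[1] = 0; L2[0][3] = 87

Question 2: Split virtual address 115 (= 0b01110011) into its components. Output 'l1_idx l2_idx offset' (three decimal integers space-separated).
Answer: 1 6 3

Derivation:
vaddr = 115 = 0b01110011
  top 2 bits -> l1_idx = 1
  next 3 bits -> l2_idx = 6
  bottom 3 bits -> offset = 3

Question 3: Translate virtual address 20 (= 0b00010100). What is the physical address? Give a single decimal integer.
vaddr = 20 = 0b00010100
Split: l1_idx=0, l2_idx=2, offset=4
L1[0] = 1
L2[1][2] = 76
paddr = 76 * 8 + 4 = 612

Answer: 612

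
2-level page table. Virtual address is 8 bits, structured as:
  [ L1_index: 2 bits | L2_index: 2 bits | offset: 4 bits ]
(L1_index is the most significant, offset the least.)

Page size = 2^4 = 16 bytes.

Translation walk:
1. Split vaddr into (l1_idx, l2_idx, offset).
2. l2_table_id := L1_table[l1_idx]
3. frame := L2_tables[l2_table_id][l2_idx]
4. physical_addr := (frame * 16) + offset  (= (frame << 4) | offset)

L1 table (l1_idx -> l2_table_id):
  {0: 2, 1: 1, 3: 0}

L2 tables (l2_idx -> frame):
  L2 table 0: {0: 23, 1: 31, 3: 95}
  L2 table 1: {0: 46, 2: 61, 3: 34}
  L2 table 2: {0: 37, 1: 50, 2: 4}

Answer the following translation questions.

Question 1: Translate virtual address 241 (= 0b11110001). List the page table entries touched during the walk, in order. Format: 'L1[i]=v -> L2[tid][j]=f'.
vaddr = 241 = 0b11110001
Split: l1_idx=3, l2_idx=3, offset=1

Answer: L1[3]=0 -> L2[0][3]=95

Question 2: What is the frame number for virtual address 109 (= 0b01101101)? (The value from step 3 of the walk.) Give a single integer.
vaddr = 109: l1_idx=1, l2_idx=2
L1[1] = 1; L2[1][2] = 61

Answer: 61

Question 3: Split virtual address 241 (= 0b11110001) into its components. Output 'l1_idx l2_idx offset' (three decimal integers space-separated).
Answer: 3 3 1

Derivation:
vaddr = 241 = 0b11110001
  top 2 bits -> l1_idx = 3
  next 2 bits -> l2_idx = 3
  bottom 4 bits -> offset = 1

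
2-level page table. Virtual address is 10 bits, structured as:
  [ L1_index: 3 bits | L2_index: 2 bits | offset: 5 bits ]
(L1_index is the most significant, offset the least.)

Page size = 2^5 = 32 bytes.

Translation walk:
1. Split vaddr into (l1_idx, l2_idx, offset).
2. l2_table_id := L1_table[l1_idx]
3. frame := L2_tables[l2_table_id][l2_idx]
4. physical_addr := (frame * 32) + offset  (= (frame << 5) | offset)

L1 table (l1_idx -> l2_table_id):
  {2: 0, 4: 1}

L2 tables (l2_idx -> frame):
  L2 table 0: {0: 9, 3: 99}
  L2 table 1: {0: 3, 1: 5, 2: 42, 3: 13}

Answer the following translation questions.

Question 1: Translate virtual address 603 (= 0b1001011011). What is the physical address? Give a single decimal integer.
vaddr = 603 = 0b1001011011
Split: l1_idx=4, l2_idx=2, offset=27
L1[4] = 1
L2[1][2] = 42
paddr = 42 * 32 + 27 = 1371

Answer: 1371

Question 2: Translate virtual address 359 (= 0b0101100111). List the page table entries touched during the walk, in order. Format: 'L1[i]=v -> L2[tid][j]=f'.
Answer: L1[2]=0 -> L2[0][3]=99

Derivation:
vaddr = 359 = 0b0101100111
Split: l1_idx=2, l2_idx=3, offset=7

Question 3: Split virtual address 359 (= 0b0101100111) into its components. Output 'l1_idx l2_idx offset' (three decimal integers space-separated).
Answer: 2 3 7

Derivation:
vaddr = 359 = 0b0101100111
  top 3 bits -> l1_idx = 2
  next 2 bits -> l2_idx = 3
  bottom 5 bits -> offset = 7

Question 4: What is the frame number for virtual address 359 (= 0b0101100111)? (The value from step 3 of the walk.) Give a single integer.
vaddr = 359: l1_idx=2, l2_idx=3
L1[2] = 0; L2[0][3] = 99

Answer: 99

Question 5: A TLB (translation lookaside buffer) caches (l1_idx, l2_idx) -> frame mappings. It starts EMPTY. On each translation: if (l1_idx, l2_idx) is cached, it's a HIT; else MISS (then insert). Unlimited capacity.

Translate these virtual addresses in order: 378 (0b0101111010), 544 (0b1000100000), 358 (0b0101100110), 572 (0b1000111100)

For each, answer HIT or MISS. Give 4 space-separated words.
vaddr=378: (2,3) not in TLB -> MISS, insert
vaddr=544: (4,1) not in TLB -> MISS, insert
vaddr=358: (2,3) in TLB -> HIT
vaddr=572: (4,1) in TLB -> HIT

Answer: MISS MISS HIT HIT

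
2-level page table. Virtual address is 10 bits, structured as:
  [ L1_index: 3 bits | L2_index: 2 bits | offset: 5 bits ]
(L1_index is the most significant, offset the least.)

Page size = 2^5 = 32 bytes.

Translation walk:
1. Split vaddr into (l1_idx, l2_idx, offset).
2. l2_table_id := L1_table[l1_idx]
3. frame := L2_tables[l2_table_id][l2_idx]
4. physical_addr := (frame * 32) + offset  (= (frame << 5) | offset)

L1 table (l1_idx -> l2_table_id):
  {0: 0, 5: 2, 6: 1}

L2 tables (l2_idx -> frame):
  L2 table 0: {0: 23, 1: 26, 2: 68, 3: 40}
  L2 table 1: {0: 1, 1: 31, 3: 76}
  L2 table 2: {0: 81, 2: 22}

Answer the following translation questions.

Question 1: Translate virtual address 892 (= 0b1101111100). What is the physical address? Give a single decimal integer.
Answer: 2460

Derivation:
vaddr = 892 = 0b1101111100
Split: l1_idx=6, l2_idx=3, offset=28
L1[6] = 1
L2[1][3] = 76
paddr = 76 * 32 + 28 = 2460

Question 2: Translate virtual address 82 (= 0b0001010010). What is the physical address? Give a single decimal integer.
vaddr = 82 = 0b0001010010
Split: l1_idx=0, l2_idx=2, offset=18
L1[0] = 0
L2[0][2] = 68
paddr = 68 * 32 + 18 = 2194

Answer: 2194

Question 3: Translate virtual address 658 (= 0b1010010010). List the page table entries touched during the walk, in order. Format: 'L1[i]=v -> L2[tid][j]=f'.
Answer: L1[5]=2 -> L2[2][0]=81

Derivation:
vaddr = 658 = 0b1010010010
Split: l1_idx=5, l2_idx=0, offset=18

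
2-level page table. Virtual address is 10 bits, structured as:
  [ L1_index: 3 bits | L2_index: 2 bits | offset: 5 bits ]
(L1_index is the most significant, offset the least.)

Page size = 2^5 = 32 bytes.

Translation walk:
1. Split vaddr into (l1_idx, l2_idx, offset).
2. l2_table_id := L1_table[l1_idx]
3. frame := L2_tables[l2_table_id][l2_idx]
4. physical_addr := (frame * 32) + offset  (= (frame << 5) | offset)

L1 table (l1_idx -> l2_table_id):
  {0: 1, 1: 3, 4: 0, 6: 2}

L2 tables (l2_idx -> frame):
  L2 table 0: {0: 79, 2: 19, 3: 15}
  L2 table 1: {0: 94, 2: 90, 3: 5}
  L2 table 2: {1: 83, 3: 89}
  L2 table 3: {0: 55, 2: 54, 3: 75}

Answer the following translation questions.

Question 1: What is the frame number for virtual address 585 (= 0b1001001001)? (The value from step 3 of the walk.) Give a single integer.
vaddr = 585: l1_idx=4, l2_idx=2
L1[4] = 0; L2[0][2] = 19

Answer: 19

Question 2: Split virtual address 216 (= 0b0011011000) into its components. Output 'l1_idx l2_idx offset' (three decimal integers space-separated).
vaddr = 216 = 0b0011011000
  top 3 bits -> l1_idx = 1
  next 2 bits -> l2_idx = 2
  bottom 5 bits -> offset = 24

Answer: 1 2 24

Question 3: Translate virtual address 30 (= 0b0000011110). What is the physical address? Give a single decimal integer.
vaddr = 30 = 0b0000011110
Split: l1_idx=0, l2_idx=0, offset=30
L1[0] = 1
L2[1][0] = 94
paddr = 94 * 32 + 30 = 3038

Answer: 3038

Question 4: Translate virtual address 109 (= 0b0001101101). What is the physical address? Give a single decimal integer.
vaddr = 109 = 0b0001101101
Split: l1_idx=0, l2_idx=3, offset=13
L1[0] = 1
L2[1][3] = 5
paddr = 5 * 32 + 13 = 173

Answer: 173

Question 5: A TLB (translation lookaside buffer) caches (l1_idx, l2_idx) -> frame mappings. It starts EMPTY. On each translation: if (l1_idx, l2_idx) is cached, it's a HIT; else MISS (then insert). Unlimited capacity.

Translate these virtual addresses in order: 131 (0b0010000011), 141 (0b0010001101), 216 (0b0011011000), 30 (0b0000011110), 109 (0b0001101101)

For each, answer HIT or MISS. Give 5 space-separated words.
vaddr=131: (1,0) not in TLB -> MISS, insert
vaddr=141: (1,0) in TLB -> HIT
vaddr=216: (1,2) not in TLB -> MISS, insert
vaddr=30: (0,0) not in TLB -> MISS, insert
vaddr=109: (0,3) not in TLB -> MISS, insert

Answer: MISS HIT MISS MISS MISS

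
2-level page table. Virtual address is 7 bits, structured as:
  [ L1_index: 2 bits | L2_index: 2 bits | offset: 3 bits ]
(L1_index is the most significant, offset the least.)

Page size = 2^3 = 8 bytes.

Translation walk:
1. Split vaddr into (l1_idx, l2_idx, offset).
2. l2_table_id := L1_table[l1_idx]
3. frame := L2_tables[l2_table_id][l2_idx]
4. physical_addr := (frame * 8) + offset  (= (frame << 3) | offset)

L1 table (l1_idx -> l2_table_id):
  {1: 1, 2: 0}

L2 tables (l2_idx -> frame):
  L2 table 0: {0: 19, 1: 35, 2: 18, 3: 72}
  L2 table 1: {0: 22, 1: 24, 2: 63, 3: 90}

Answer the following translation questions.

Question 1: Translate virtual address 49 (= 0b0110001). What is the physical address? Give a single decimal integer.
vaddr = 49 = 0b0110001
Split: l1_idx=1, l2_idx=2, offset=1
L1[1] = 1
L2[1][2] = 63
paddr = 63 * 8 + 1 = 505

Answer: 505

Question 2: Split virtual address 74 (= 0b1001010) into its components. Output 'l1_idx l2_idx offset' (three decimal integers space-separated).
Answer: 2 1 2

Derivation:
vaddr = 74 = 0b1001010
  top 2 bits -> l1_idx = 2
  next 2 bits -> l2_idx = 1
  bottom 3 bits -> offset = 2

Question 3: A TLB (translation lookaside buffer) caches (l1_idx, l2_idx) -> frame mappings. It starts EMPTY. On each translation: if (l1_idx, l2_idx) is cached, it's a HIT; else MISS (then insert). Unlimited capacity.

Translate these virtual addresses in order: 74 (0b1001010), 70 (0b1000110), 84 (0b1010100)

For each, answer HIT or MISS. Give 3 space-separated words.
Answer: MISS MISS MISS

Derivation:
vaddr=74: (2,1) not in TLB -> MISS, insert
vaddr=70: (2,0) not in TLB -> MISS, insert
vaddr=84: (2,2) not in TLB -> MISS, insert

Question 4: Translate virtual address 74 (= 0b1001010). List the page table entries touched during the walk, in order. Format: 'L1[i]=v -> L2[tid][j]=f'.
Answer: L1[2]=0 -> L2[0][1]=35

Derivation:
vaddr = 74 = 0b1001010
Split: l1_idx=2, l2_idx=1, offset=2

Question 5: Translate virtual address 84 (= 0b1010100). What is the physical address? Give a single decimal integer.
vaddr = 84 = 0b1010100
Split: l1_idx=2, l2_idx=2, offset=4
L1[2] = 0
L2[0][2] = 18
paddr = 18 * 8 + 4 = 148

Answer: 148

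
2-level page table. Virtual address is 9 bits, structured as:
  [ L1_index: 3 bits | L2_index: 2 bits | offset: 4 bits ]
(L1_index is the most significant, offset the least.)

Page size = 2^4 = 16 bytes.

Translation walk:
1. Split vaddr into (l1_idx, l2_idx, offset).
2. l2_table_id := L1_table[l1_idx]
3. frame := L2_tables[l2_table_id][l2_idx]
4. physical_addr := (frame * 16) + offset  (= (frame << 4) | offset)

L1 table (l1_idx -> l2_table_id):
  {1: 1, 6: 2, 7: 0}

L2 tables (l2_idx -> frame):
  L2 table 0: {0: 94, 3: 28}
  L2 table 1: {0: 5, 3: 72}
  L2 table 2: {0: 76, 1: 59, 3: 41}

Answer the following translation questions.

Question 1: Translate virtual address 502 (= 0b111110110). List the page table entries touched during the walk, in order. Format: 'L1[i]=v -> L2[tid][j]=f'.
vaddr = 502 = 0b111110110
Split: l1_idx=7, l2_idx=3, offset=6

Answer: L1[7]=0 -> L2[0][3]=28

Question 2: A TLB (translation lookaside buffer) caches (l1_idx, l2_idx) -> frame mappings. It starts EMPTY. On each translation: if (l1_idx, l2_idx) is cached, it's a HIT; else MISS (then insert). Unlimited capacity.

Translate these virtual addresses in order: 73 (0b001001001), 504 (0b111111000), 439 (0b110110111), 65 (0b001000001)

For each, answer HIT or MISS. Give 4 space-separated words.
Answer: MISS MISS MISS HIT

Derivation:
vaddr=73: (1,0) not in TLB -> MISS, insert
vaddr=504: (7,3) not in TLB -> MISS, insert
vaddr=439: (6,3) not in TLB -> MISS, insert
vaddr=65: (1,0) in TLB -> HIT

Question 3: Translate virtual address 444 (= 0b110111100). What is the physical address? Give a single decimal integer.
Answer: 668

Derivation:
vaddr = 444 = 0b110111100
Split: l1_idx=6, l2_idx=3, offset=12
L1[6] = 2
L2[2][3] = 41
paddr = 41 * 16 + 12 = 668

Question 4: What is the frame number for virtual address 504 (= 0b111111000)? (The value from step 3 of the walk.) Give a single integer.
Answer: 28

Derivation:
vaddr = 504: l1_idx=7, l2_idx=3
L1[7] = 0; L2[0][3] = 28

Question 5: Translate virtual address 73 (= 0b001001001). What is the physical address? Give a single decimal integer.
Answer: 89

Derivation:
vaddr = 73 = 0b001001001
Split: l1_idx=1, l2_idx=0, offset=9
L1[1] = 1
L2[1][0] = 5
paddr = 5 * 16 + 9 = 89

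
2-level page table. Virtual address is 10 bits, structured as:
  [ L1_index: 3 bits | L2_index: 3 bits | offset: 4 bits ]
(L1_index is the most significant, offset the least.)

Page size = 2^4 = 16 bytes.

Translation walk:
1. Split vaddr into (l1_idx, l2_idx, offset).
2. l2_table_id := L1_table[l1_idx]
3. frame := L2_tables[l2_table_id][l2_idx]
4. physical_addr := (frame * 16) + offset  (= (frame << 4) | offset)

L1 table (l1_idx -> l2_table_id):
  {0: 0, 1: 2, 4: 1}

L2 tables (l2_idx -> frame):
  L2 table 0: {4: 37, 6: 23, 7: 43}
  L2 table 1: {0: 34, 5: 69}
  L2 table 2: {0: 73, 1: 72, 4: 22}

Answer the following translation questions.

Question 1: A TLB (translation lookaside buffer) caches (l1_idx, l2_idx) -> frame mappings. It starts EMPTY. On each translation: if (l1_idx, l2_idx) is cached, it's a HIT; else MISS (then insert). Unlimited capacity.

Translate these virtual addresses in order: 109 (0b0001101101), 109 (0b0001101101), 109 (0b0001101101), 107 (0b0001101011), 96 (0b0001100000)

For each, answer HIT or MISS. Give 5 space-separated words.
Answer: MISS HIT HIT HIT HIT

Derivation:
vaddr=109: (0,6) not in TLB -> MISS, insert
vaddr=109: (0,6) in TLB -> HIT
vaddr=109: (0,6) in TLB -> HIT
vaddr=107: (0,6) in TLB -> HIT
vaddr=96: (0,6) in TLB -> HIT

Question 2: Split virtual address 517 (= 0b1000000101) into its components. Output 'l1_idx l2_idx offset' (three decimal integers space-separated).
Answer: 4 0 5

Derivation:
vaddr = 517 = 0b1000000101
  top 3 bits -> l1_idx = 4
  next 3 bits -> l2_idx = 0
  bottom 4 bits -> offset = 5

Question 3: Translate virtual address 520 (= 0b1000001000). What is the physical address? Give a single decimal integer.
vaddr = 520 = 0b1000001000
Split: l1_idx=4, l2_idx=0, offset=8
L1[4] = 1
L2[1][0] = 34
paddr = 34 * 16 + 8 = 552

Answer: 552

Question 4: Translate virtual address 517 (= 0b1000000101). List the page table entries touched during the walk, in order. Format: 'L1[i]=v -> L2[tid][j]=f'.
Answer: L1[4]=1 -> L2[1][0]=34

Derivation:
vaddr = 517 = 0b1000000101
Split: l1_idx=4, l2_idx=0, offset=5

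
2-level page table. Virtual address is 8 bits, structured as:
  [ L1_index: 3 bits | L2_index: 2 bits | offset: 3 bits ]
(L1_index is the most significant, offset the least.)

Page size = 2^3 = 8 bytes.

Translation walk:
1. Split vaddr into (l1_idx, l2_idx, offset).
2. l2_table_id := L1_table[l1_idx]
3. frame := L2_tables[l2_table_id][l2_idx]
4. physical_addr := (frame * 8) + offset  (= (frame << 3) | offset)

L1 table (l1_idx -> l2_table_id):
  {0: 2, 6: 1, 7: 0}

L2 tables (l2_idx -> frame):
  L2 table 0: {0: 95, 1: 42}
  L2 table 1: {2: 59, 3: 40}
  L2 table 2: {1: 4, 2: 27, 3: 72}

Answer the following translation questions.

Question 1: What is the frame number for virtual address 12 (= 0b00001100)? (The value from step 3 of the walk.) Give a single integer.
vaddr = 12: l1_idx=0, l2_idx=1
L1[0] = 2; L2[2][1] = 4

Answer: 4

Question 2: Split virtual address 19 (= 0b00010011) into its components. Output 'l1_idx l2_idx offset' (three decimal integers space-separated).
vaddr = 19 = 0b00010011
  top 3 bits -> l1_idx = 0
  next 2 bits -> l2_idx = 2
  bottom 3 bits -> offset = 3

Answer: 0 2 3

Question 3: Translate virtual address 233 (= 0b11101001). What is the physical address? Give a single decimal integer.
vaddr = 233 = 0b11101001
Split: l1_idx=7, l2_idx=1, offset=1
L1[7] = 0
L2[0][1] = 42
paddr = 42 * 8 + 1 = 337

Answer: 337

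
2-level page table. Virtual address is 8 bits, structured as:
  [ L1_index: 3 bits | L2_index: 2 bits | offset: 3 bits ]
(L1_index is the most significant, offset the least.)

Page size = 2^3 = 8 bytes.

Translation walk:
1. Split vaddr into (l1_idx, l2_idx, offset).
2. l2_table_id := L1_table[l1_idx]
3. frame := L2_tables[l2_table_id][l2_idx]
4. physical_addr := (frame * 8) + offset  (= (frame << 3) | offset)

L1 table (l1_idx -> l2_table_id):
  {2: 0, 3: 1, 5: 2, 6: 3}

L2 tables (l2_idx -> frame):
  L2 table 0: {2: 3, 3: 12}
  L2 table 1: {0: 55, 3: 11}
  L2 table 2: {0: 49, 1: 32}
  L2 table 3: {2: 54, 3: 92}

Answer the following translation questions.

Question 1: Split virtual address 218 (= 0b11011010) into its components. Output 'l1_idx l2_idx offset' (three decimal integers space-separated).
vaddr = 218 = 0b11011010
  top 3 bits -> l1_idx = 6
  next 2 bits -> l2_idx = 3
  bottom 3 bits -> offset = 2

Answer: 6 3 2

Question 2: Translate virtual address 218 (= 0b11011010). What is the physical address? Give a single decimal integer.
vaddr = 218 = 0b11011010
Split: l1_idx=6, l2_idx=3, offset=2
L1[6] = 3
L2[3][3] = 92
paddr = 92 * 8 + 2 = 738

Answer: 738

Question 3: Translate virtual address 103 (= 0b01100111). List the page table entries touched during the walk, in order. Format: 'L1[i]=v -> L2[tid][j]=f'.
Answer: L1[3]=1 -> L2[1][0]=55

Derivation:
vaddr = 103 = 0b01100111
Split: l1_idx=3, l2_idx=0, offset=7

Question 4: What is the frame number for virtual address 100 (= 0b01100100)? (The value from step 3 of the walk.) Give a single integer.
vaddr = 100: l1_idx=3, l2_idx=0
L1[3] = 1; L2[1][0] = 55

Answer: 55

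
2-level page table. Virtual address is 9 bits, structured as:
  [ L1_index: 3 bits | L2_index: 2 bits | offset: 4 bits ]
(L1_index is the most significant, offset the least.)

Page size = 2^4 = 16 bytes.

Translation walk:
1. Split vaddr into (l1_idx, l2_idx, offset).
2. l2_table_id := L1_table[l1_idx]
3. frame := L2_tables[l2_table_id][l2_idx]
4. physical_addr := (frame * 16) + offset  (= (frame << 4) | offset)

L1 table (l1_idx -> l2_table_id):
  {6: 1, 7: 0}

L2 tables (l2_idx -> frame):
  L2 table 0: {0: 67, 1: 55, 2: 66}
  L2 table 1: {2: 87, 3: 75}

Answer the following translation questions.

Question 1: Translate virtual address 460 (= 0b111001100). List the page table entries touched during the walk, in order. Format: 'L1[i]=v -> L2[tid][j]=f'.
vaddr = 460 = 0b111001100
Split: l1_idx=7, l2_idx=0, offset=12

Answer: L1[7]=0 -> L2[0][0]=67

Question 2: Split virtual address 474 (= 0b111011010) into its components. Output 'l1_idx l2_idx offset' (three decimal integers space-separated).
Answer: 7 1 10

Derivation:
vaddr = 474 = 0b111011010
  top 3 bits -> l1_idx = 7
  next 2 bits -> l2_idx = 1
  bottom 4 bits -> offset = 10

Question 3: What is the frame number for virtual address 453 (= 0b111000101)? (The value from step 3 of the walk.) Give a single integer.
Answer: 67

Derivation:
vaddr = 453: l1_idx=7, l2_idx=0
L1[7] = 0; L2[0][0] = 67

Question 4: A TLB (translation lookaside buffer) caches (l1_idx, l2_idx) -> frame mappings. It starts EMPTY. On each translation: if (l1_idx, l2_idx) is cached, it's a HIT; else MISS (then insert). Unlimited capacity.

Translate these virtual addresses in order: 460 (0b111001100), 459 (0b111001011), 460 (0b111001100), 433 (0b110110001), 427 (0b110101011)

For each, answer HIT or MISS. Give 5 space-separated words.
Answer: MISS HIT HIT MISS MISS

Derivation:
vaddr=460: (7,0) not in TLB -> MISS, insert
vaddr=459: (7,0) in TLB -> HIT
vaddr=460: (7,0) in TLB -> HIT
vaddr=433: (6,3) not in TLB -> MISS, insert
vaddr=427: (6,2) not in TLB -> MISS, insert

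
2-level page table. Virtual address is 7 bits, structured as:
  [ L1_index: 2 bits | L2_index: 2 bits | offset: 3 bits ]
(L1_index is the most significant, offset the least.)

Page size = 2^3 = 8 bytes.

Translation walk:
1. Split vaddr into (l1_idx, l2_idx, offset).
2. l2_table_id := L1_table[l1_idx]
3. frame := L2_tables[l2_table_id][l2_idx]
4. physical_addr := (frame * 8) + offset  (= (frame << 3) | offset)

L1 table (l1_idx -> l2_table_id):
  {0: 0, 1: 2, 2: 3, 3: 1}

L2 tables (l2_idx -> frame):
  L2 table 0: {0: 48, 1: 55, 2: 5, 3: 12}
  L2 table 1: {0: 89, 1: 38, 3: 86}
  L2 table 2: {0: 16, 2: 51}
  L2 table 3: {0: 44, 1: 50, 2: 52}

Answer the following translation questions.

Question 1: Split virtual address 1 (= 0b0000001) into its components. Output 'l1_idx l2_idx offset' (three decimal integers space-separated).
Answer: 0 0 1

Derivation:
vaddr = 1 = 0b0000001
  top 2 bits -> l1_idx = 0
  next 2 bits -> l2_idx = 0
  bottom 3 bits -> offset = 1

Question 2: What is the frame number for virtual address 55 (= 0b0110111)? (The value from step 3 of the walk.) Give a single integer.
Answer: 51

Derivation:
vaddr = 55: l1_idx=1, l2_idx=2
L1[1] = 2; L2[2][2] = 51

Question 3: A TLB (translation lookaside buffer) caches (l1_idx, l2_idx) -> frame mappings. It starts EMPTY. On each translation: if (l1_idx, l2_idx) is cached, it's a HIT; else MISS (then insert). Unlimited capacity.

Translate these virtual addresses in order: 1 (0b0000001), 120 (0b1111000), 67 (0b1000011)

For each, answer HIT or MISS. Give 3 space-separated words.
vaddr=1: (0,0) not in TLB -> MISS, insert
vaddr=120: (3,3) not in TLB -> MISS, insert
vaddr=67: (2,0) not in TLB -> MISS, insert

Answer: MISS MISS MISS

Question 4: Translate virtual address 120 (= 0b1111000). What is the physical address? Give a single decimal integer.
Answer: 688

Derivation:
vaddr = 120 = 0b1111000
Split: l1_idx=3, l2_idx=3, offset=0
L1[3] = 1
L2[1][3] = 86
paddr = 86 * 8 + 0 = 688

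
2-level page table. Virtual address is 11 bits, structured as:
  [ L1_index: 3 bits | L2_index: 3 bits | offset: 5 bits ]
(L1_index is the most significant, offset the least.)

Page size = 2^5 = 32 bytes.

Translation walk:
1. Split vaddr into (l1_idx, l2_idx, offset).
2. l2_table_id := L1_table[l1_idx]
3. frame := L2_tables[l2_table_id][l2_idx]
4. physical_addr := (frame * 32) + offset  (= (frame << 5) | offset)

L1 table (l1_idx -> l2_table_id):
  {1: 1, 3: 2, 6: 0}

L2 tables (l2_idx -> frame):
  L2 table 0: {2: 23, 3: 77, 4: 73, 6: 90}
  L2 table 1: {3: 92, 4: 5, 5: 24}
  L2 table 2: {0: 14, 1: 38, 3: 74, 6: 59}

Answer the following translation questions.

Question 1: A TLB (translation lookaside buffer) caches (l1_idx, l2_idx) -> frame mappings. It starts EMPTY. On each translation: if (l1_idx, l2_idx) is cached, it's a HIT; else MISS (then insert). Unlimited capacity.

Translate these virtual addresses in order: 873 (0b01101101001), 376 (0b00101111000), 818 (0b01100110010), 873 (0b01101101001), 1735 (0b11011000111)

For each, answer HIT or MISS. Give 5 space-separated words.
vaddr=873: (3,3) not in TLB -> MISS, insert
vaddr=376: (1,3) not in TLB -> MISS, insert
vaddr=818: (3,1) not in TLB -> MISS, insert
vaddr=873: (3,3) in TLB -> HIT
vaddr=1735: (6,6) not in TLB -> MISS, insert

Answer: MISS MISS MISS HIT MISS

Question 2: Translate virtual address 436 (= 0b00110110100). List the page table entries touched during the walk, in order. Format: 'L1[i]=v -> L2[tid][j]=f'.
vaddr = 436 = 0b00110110100
Split: l1_idx=1, l2_idx=5, offset=20

Answer: L1[1]=1 -> L2[1][5]=24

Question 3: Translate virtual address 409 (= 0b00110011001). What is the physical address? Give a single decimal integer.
vaddr = 409 = 0b00110011001
Split: l1_idx=1, l2_idx=4, offset=25
L1[1] = 1
L2[1][4] = 5
paddr = 5 * 32 + 25 = 185

Answer: 185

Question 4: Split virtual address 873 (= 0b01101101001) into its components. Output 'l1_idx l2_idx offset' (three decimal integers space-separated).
vaddr = 873 = 0b01101101001
  top 3 bits -> l1_idx = 3
  next 3 bits -> l2_idx = 3
  bottom 5 bits -> offset = 9

Answer: 3 3 9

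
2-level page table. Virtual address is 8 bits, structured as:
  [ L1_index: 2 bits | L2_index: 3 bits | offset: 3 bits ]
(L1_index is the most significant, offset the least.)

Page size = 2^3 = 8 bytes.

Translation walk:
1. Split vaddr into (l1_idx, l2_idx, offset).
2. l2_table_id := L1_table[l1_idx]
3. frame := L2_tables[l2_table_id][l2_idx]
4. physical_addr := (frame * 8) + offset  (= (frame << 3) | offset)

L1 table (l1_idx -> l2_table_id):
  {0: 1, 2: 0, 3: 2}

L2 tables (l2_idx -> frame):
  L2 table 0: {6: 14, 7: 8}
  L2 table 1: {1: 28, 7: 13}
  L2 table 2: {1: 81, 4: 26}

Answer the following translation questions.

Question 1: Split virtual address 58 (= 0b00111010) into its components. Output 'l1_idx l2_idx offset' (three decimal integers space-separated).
Answer: 0 7 2

Derivation:
vaddr = 58 = 0b00111010
  top 2 bits -> l1_idx = 0
  next 3 bits -> l2_idx = 7
  bottom 3 bits -> offset = 2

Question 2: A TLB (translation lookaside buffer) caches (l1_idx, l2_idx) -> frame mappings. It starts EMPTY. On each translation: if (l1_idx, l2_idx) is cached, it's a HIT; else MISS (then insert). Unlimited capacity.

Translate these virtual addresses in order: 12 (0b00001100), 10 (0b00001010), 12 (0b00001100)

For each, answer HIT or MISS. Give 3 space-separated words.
Answer: MISS HIT HIT

Derivation:
vaddr=12: (0,1) not in TLB -> MISS, insert
vaddr=10: (0,1) in TLB -> HIT
vaddr=12: (0,1) in TLB -> HIT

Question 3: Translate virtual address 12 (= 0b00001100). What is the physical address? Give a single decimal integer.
vaddr = 12 = 0b00001100
Split: l1_idx=0, l2_idx=1, offset=4
L1[0] = 1
L2[1][1] = 28
paddr = 28 * 8 + 4 = 228

Answer: 228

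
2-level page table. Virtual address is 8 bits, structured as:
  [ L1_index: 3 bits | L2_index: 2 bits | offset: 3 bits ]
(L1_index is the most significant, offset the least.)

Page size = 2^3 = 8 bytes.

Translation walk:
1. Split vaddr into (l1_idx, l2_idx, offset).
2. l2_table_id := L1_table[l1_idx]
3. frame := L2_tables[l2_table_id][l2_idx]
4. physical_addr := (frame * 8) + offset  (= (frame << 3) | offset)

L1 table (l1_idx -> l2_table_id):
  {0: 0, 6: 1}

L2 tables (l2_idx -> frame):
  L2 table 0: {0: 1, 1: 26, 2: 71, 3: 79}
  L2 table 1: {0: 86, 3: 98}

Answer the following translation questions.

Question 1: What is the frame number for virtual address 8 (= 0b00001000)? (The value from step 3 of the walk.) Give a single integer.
vaddr = 8: l1_idx=0, l2_idx=1
L1[0] = 0; L2[0][1] = 26

Answer: 26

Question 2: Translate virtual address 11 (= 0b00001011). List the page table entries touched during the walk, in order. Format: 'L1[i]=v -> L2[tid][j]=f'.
Answer: L1[0]=0 -> L2[0][1]=26

Derivation:
vaddr = 11 = 0b00001011
Split: l1_idx=0, l2_idx=1, offset=3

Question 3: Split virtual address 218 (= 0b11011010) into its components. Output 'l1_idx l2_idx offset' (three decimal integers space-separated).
Answer: 6 3 2

Derivation:
vaddr = 218 = 0b11011010
  top 3 bits -> l1_idx = 6
  next 2 bits -> l2_idx = 3
  bottom 3 bits -> offset = 2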